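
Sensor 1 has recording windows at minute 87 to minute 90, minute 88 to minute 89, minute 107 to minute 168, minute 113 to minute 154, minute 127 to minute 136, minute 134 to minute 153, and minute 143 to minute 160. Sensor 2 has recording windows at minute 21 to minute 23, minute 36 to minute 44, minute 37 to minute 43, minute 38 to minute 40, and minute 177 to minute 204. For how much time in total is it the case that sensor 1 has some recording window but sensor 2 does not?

First set merges to minute 87 to minute 90, minute 107 to minute 168.
Second set merges to minute 21 to minute 23, minute 36 to minute 44, minute 177 to minute 204.
A \ B = minute 87 to minute 90, minute 107 to minute 168.
Total: 3 minutes + 61 minutes = 64 minutes.

64 minutes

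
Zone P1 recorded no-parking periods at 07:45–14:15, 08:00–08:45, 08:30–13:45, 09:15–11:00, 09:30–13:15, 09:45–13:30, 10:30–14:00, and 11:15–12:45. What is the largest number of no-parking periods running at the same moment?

Sweep endpoints in order; track running count of active intervals.
Peak of 6 reached at 10:30.

6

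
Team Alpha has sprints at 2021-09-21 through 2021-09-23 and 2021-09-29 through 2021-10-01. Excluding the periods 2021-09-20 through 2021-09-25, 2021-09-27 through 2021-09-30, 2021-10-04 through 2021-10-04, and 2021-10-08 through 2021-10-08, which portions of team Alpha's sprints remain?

2021-09-21 through 2021-09-23 lies entirely inside B → drops out.
2021-09-29 through 2021-10-01 with B removed leaves 2021-10-01 through 2021-10-01.

2021-10-01 through 2021-10-01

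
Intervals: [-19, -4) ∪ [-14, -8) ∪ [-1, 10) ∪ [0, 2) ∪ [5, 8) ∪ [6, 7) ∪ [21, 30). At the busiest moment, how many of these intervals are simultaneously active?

3

Walk the sorted start/end points keeping a running depth.
The depth first hits 3 at 6.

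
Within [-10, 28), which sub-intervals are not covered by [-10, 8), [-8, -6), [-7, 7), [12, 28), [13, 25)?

The merged coverage is [-10, 8), [12, 28).
Gaps within [-10, 28): [8, 12).

[8, 12)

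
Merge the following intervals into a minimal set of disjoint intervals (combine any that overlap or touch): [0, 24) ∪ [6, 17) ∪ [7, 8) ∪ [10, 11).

[6, 17) overlaps/touches [0, 24) → extend to [0, 24).
[7, 8) overlaps/touches [0, 24) → extend to [0, 24).
[10, 11) overlaps/touches [0, 24) → extend to [0, 24).

[0, 24)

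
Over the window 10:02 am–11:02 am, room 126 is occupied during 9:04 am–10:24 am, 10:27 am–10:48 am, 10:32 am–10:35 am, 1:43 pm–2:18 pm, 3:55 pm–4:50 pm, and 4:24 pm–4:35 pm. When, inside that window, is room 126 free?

Covered (merged): 9:04 am–10:24 am, 10:27 am–10:48 am, 1:43 pm–2:18 pm, 3:55 pm–4:50 pm.
Complement within 10:02 am–11:02 am: 10:24 am–10:27 am, 10:48 am–11:02 am.

10:24 am–10:27 am, 10:48 am–11:02 am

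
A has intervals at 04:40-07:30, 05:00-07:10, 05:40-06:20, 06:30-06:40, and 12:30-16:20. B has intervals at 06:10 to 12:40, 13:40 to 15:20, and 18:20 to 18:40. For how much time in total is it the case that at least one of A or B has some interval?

12 h

Merge the first list: 04:40–07:30, 12:30–16:20.
A ∪ B = 04:40–16:20, 18:20–18:40.
Total: 11 h 40 min + 20 min = 12 h.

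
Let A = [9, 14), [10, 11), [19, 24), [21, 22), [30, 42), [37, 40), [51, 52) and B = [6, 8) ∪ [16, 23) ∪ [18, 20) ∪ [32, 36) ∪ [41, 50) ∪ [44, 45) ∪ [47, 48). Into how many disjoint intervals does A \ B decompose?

Merge the first list: [9, 14), [19, 24), [30, 42), [51, 52).
Merge the second list: [6, 8), [16, 23), [32, 36), [41, 50).
A \ B = [9, 14), [23, 24), [30, 32), [36, 41), [51, 52).
That is 5 disjoint pieces.

5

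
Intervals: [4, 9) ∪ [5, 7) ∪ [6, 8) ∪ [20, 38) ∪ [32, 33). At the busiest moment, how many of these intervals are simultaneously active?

At 6, 3 of the intervals are simultaneously active.
No point has more.

3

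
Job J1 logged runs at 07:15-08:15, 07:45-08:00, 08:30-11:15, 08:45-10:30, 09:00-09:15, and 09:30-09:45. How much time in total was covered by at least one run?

3 h 45 min

Merged: 07:15–08:15, 08:30–11:15.
Lengths: 1 h + 2 h 45 min = 3 h 45 min.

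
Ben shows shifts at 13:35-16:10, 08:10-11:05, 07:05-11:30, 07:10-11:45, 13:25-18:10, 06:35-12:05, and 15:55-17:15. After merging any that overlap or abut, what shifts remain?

Sort by start: 06:35–12:05, 07:05–11:30, 07:10–11:45, 08:10–11:05, 13:25–18:10, 13:35–16:10, 15:55–17:15.
07:05–11:30 overlaps/touches 06:35–12:05 → extend to 06:35–12:05.
07:10–11:45 overlaps/touches 06:35–12:05 → extend to 06:35–12:05.
08:10–11:05 overlaps/touches 06:35–12:05 → extend to 06:35–12:05.
13:25–18:10 is disjoint → start new block.
13:35–16:10 overlaps/touches 13:25–18:10 → extend to 13:25–18:10.
15:55–17:15 overlaps/touches 13:25–18:10 → extend to 13:25–18:10.

06:35–12:05, 13:25–18:10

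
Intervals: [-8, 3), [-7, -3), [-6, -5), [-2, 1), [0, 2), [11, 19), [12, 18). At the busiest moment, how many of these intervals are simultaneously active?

3

Sweep endpoints in order; track running count of active intervals.
Peak of 3 reached at -6.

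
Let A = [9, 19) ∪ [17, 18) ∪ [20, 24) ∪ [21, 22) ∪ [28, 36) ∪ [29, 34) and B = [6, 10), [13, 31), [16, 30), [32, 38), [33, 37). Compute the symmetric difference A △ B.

Merge the first list: [9, 19), [20, 24), [28, 36).
Merge the second list: [6, 10), [13, 31), [32, 38).
Only in the first: [10, 13), [31, 32).
Only in the second: [6, 9), [19, 20), [24, 28), [36, 38).
Together these are the periods covered by exactly one.

[6, 9) ∪ [10, 13) ∪ [19, 20) ∪ [24, 28) ∪ [31, 32) ∪ [36, 38)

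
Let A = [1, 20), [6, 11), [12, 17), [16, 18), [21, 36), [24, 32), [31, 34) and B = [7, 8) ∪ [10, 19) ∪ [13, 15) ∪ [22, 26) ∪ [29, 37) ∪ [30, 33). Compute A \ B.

Merge the first list: [1, 20), [21, 36).
Merge the second list: [7, 8), [10, 19), [22, 26), [29, 37).
[1, 20) \ B = [1, 7), [8, 10), [19, 20).
[21, 36) \ B = [21, 22), [26, 29).

[1, 7) ∪ [8, 10) ∪ [19, 20) ∪ [21, 22) ∪ [26, 29)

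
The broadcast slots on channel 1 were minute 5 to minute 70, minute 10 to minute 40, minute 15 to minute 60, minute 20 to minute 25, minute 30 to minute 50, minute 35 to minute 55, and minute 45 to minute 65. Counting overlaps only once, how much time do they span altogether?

65 minutes

Merged: minute 5 to minute 70.
Length: 65 minutes.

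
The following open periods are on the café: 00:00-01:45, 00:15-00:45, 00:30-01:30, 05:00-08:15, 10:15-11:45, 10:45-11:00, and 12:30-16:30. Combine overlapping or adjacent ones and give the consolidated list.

00:00–01:45, 05:00–08:15, 10:15–11:45, 12:30–16:30

00:15–00:45 overlaps/touches 00:00–01:45 → extend to 00:00–01:45.
00:30–01:30 overlaps/touches 00:00–01:45 → extend to 00:00–01:45.
05:00–08:15 is disjoint → start new block.
10:15–11:45 is disjoint → start new block.
10:45–11:00 overlaps/touches 10:15–11:45 → extend to 10:15–11:45.
12:30–16:30 is disjoint → start new block.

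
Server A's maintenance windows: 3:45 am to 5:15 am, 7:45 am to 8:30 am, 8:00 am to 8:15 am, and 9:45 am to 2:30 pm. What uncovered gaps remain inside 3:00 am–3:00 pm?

Covered (merged): 3:45 am–5:15 am, 7:45 am–8:30 am, 9:45 am–2:30 pm.
Gaps within 3:00 am–3:00 pm: 3:00 am–3:45 am, 5:15 am–7:45 am, 8:30 am–9:45 am, 2:30 pm–3:00 pm.

3:00 am–3:45 am, 5:15 am–7:45 am, 8:30 am–9:45 am, 2:30 pm–3:00 pm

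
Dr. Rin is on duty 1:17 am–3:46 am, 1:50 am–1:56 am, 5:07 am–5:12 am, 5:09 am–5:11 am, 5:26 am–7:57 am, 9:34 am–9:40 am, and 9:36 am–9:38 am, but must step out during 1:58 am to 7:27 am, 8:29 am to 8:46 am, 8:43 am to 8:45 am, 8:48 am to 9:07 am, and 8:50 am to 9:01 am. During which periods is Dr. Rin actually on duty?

1:17 am–1:58 am, 7:27 am–7:57 am, 9:34 am–9:40 am

A, merged: 1:17 am–3:46 am, 5:07 am–5:12 am, 5:26 am–7:57 am, 9:34 am–9:40 am.
B, merged: 1:58 am–7:27 am, 8:29 am–8:46 am, 8:48 am–9:07 am.
1:17 am–3:46 am \ B = 1:17 am–1:58 am.
5:07 am–5:12 am: entirely removed.
5:26 am–7:57 am \ B = 7:27 am–7:57 am.
9:34 am–9:40 am: nothing removed.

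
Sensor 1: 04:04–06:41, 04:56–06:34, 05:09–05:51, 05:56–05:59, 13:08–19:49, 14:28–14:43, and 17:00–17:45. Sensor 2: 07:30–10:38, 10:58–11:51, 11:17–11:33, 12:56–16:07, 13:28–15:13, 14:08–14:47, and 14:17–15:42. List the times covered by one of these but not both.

04:04-06:41, 07:30-10:38, 10:58-11:51, 12:56-13:08, 16:07-19:49

A, merged: 04:04-06:41, 13:08-19:49.
B, merged: 07:30-10:38, 10:58-11:51, 12:56-16:07.
A but not B: 04:04-06:41, 16:07-19:49.
B but not A: 07:30-10:38, 10:58-11:51, 12:56-13:08.
Combining gives A △ B.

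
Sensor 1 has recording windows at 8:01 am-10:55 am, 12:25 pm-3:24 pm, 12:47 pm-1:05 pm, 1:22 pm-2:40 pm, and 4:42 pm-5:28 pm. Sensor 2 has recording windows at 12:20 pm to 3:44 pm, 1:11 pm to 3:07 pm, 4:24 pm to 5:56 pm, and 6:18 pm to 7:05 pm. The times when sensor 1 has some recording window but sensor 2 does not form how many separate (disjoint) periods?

1

Merge the first list: 8:01 am–10:55 am, 12:25 pm–3:24 pm, 4:42 pm–5:28 pm.
Merge the second list: 12:20 pm–3:44 pm, 4:24 pm–5:56 pm, 6:18 pm–7:05 pm.
A \ B = 8:01 am–10:55 am.
That is 1 disjoint piece.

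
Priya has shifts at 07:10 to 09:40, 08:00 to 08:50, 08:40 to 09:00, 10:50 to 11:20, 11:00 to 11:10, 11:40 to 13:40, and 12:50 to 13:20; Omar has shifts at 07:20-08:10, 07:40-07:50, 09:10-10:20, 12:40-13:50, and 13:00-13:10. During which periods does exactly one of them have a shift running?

Merge the first list: 07:10–09:40, 10:50–11:20, 11:40–13:40.
Merge the second list: 07:20–08:10, 09:10–10:20, 12:40–13:50.
A but not B: 07:10–07:20, 08:10–09:10, 10:50–11:20, 11:40–12:40.
B but not A: 09:40–10:20, 13:40–13:50.
Combining gives A △ B.

07:10–07:20, 08:10–09:10, 09:40–10:20, 10:50–11:20, 11:40–12:40, 13:40–13:50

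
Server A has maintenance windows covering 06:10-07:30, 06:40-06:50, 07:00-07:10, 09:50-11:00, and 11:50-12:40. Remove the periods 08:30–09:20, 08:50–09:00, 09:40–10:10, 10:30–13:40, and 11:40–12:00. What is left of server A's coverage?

Merge the first list: 06:10–07:30, 09:50–11:00, 11:50–12:40.
Merge the second list: 08:30–09:20, 09:40–10:10, 10:30–13:40.
06:10–07:30: no B overlap → unchanged.
09:50–11:00 minus B → 10:10–10:30.
11:50–12:40: fully covered by B → removed.

06:10–07:30, 10:10–10:30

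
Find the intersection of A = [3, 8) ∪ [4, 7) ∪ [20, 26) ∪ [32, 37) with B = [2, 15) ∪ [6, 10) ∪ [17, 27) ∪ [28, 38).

[3, 8) ∪ [20, 26) ∪ [32, 37)

First set merges to [3, 8), [20, 26), [32, 37).
Second set merges to [2, 15), [17, 27), [28, 38).
[3, 8) meets the second set on [3, 8).
[20, 26) meets the second set on [20, 26).
[32, 37) meets the second set on [32, 37).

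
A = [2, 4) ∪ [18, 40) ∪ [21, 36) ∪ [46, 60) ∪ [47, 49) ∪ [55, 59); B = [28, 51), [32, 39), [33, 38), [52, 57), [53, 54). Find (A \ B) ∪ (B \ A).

[2, 4) ∪ [18, 28) ∪ [40, 46) ∪ [51, 52) ∪ [57, 60)

First set merges to [2, 4), [18, 40), [46, 60).
Second set merges to [28, 51), [52, 57).
Only in the first: [2, 4), [18, 28), [51, 52), [57, 60).
Only in the second: [40, 46).
Together these are the periods covered by exactly one.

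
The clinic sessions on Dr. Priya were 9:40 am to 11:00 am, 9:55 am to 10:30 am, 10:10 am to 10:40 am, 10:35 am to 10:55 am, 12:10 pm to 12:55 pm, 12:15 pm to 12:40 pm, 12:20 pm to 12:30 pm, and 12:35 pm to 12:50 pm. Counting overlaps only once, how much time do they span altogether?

Merged: 9:40 am–11:00 am, 12:10 pm–12:55 pm.
Lengths: 1 h 20 min + 45 min = 2 h 5 min.

2 h 5 min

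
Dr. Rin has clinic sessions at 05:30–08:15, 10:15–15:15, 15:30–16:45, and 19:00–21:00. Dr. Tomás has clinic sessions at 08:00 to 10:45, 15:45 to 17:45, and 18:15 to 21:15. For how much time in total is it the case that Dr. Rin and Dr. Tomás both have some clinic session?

A ∩ B = 08:00–08:15, 10:15–10:45, 15:45–16:45, 19:00–21:00.
Total: 15 min + 30 min + 1 h + 2 h = 3 h 45 min.

3 h 45 min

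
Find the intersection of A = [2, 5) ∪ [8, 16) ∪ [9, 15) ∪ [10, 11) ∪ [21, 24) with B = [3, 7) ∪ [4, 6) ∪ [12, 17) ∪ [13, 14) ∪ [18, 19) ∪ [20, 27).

[3, 5) ∪ [12, 16) ∪ [21, 24)

First set merges to [2, 5), [8, 16), [21, 24).
Second set merges to [3, 7), [12, 17), [18, 19), [20, 27).
[2, 5) ∩ B → [3, 5).
[8, 16) ∩ B → [12, 16).
[21, 24) ∩ B → [21, 24).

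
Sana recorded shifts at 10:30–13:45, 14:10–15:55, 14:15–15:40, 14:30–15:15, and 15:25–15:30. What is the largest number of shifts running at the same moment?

At 14:30, 3 of the intervals are simultaneously active.
No point has more.

3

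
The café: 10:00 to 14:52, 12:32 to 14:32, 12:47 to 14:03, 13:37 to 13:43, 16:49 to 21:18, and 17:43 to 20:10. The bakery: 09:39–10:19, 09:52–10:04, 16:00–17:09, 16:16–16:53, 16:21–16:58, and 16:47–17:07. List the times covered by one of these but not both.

First set merges to 10:00–14:52, 16:49–21:18.
Second set merges to 09:39–10:19, 16:00–17:09.
Only in the first: 10:19–14:52, 17:09–21:18.
Only in the second: 09:39–10:00, 16:00–16:49.
Together these are the periods covered by exactly one.

09:39–10:00, 10:19–14:52, 16:00–16:49, 17:09–21:18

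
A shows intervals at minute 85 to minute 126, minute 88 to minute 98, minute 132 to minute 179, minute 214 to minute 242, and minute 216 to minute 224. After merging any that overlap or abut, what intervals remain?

minute 88 to minute 98 overlaps/touches minute 85 to minute 126 → extend to minute 85 to minute 126.
minute 132 to minute 179 is disjoint → start new block.
minute 214 to minute 242 is disjoint → start new block.
minute 216 to minute 224 overlaps/touches minute 214 to minute 242 → extend to minute 214 to minute 242.

minute 85 to minute 126, minute 132 to minute 179, minute 214 to minute 242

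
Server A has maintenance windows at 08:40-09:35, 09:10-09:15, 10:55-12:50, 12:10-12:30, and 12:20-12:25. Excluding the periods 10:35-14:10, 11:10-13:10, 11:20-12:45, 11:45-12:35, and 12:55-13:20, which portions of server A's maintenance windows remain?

First set merges to 08:40–09:35, 10:55–12:50.
Second set merges to 10:35–14:10.
08:40–09:35: no B overlap → unchanged.
10:55–12:50: fully covered by B → removed.

08:40–09:35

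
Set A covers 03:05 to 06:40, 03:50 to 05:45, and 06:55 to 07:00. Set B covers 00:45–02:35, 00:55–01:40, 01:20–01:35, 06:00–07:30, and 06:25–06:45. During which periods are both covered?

06:00–06:40, 06:55–07:00

A, merged: 03:05–06:40, 06:55–07:00.
B, merged: 00:45–02:35, 06:00–07:30.
03:05–06:40 ∩ B → 06:00–06:40.
06:55–07:00 ∩ B → 06:55–07:00.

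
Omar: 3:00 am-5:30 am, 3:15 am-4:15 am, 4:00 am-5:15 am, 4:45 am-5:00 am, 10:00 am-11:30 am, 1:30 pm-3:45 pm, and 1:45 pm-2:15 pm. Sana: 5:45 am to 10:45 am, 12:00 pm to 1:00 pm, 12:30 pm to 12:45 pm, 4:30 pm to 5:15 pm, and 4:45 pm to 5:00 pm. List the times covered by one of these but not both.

3:00 am–5:30 am, 5:45 am–10:00 am, 10:45 am–11:30 am, 12:00 pm–1:00 pm, 1:30 pm–3:45 pm, 4:30 pm–5:15 pm

Merge the first list: 3:00 am–5:30 am, 10:00 am–11:30 am, 1:30 pm–3:45 pm.
Merge the second list: 5:45 am–10:45 am, 12:00 pm–1:00 pm, 4:30 pm–5:15 pm.
Only in the first: 3:00 am–5:30 am, 10:45 am–11:30 am, 1:30 pm–3:45 pm.
Only in the second: 5:45 am–10:00 am, 12:00 pm–1:00 pm, 4:30 pm–5:15 pm.
Together these are the periods covered by exactly one.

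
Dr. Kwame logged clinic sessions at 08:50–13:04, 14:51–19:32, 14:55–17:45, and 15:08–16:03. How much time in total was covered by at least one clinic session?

Merged: 08:50–13:04, 14:51–19:32.
Lengths: 4 h 14 min + 4 h 41 min = 8 h 55 min.

8 h 55 min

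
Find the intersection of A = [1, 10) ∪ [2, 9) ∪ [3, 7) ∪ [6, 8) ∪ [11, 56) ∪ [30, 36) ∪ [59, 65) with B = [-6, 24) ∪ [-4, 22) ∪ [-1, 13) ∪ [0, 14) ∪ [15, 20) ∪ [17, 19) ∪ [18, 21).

Merge the first list: [1, 10), [11, 56), [59, 65).
Merge the second list: [-6, 24).
[1, 10) overlaps B on [1, 10).
[11, 56) overlaps B on [11, 24).
[59, 65) falls entirely outside B.

[1, 10) ∪ [11, 24)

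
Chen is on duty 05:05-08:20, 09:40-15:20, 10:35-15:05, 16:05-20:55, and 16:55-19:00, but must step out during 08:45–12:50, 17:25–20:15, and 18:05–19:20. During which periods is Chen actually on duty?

Merge the first list: 05:05–08:20, 09:40–15:20, 16:05–20:55.
Merge the second list: 08:45–12:50, 17:25–20:15.
05:05–08:20: nothing removed.
09:40–15:20 \ B = 12:50–15:20.
16:05–20:55 \ B = 16:05–17:25, 20:15–20:55.

05:05–08:20, 12:50–15:20, 16:05–17:25, 20:15–20:55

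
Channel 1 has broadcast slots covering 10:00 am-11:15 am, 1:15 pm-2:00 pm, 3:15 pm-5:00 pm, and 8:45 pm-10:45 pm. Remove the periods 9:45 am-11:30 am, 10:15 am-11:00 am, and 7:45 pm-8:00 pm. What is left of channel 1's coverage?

1:15 pm-2:00 pm, 3:15 pm-5:00 pm, 8:45 pm-10:45 pm

Second set merges to 9:45 am-11:30 am, 7:45 pm-8:00 pm.
10:00 am-11:15 am: fully covered by B → removed.
1:15 pm-2:00 pm: no B overlap → unchanged.
3:15 pm-5:00 pm: no B overlap → unchanged.
8:45 pm-10:45 pm: no B overlap → unchanged.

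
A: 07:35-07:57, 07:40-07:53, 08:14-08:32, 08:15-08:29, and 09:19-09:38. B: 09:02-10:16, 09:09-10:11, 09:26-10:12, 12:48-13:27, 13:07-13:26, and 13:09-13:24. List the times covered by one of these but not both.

A, merged: 07:35-07:57, 08:14-08:32, 09:19-09:38.
B, merged: 09:02-10:16, 12:48-13:27.
Only in the first: 07:35-07:57, 08:14-08:32.
Only in the second: 09:02-09:19, 09:38-10:16, 12:48-13:27.
Together these are the periods covered by exactly one.

07:35-07:57, 08:14-08:32, 09:02-09:19, 09:38-10:16, 12:48-13:27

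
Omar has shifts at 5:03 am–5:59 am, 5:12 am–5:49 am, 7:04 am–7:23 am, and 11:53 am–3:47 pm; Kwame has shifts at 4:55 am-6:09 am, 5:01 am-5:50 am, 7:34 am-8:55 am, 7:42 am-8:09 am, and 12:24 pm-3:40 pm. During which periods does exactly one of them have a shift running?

4:55 am–5:03 am, 5:59 am–6:09 am, 7:04 am–7:23 am, 7:34 am–8:55 am, 11:53 am–12:24 pm, 3:40 pm–3:47 pm

First set merges to 5:03 am–5:59 am, 7:04 am–7:23 am, 11:53 am–3:47 pm.
Second set merges to 4:55 am–6:09 am, 7:34 am–8:55 am, 12:24 pm–3:40 pm.
A \ B = 7:04 am–7:23 am, 11:53 am–12:24 pm, 3:40 pm–3:47 pm.
B \ A = 4:55 am–5:03 am, 5:59 am–6:09 am, 7:34 am–8:55 am.
Union of the two gives the symmetric difference.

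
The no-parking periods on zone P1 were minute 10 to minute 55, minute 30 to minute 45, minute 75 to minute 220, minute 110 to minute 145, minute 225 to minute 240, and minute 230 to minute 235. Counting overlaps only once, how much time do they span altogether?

205 minutes

Merged: minute 10 to minute 55, minute 75 to minute 220, minute 225 to minute 240.
Lengths: 45 minutes + 145 minutes + 15 minutes = 205 minutes.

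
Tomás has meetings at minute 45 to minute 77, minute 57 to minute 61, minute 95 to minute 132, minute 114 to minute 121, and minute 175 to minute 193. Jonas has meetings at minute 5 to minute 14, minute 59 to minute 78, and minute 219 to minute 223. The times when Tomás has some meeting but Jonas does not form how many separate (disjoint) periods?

First set merges to minute 45 to minute 77, minute 95 to minute 132, minute 175 to minute 193.
A \ B = minute 45 to minute 59, minute 95 to minute 132, minute 175 to minute 193.
That is 3 disjoint pieces.

3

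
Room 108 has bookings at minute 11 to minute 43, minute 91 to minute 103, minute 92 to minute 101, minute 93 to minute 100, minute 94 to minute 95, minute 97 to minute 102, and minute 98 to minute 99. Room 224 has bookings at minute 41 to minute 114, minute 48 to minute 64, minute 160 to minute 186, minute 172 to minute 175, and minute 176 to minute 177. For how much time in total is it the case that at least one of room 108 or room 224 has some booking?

First set merges to minute 11 to minute 43, minute 91 to minute 103.
Second set merges to minute 41 to minute 114, minute 160 to minute 186.
A ∪ B = minute 11 to minute 114, minute 160 to minute 186.
Total: 103 minutes + 26 minutes = 129 minutes.

129 minutes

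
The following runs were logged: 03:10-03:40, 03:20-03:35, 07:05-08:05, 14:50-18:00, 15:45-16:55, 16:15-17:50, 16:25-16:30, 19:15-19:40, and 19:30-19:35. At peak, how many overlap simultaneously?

Walk the sorted start/end points keeping a running depth.
The depth first hits 4 at 16:25.

4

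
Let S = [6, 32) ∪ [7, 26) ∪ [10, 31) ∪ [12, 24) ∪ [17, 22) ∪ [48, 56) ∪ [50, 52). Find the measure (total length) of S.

34

Merged: [6, 32), [48, 56).
Lengths: 26 + 8 = 34.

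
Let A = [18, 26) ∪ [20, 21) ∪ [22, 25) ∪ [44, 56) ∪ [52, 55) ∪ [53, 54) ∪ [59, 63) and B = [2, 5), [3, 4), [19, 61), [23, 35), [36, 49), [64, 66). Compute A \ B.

First set merges to [18, 26), [44, 56), [59, 63).
Second set merges to [2, 5), [19, 61), [64, 66).
[18, 26) minus B → [18, 19).
[44, 56): fully covered by B → removed.
[59, 63) minus B → [61, 63).

[18, 19) ∪ [61, 63)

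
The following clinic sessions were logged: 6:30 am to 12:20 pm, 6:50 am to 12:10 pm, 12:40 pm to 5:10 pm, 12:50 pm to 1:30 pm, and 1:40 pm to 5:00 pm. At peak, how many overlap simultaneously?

At 6:50 am, 2 of the intervals are simultaneously active.
No point has more.

2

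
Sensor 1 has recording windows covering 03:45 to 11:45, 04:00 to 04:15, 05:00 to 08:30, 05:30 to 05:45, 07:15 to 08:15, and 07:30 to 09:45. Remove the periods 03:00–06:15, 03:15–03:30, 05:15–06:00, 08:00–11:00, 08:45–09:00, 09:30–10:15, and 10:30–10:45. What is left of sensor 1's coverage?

06:15–08:00, 11:00–11:45

First set merges to 03:45–11:45.
Second set merges to 03:00–06:15, 08:00–11:00.
03:45–11:45 minus B → 06:15–08:00, 11:00–11:45.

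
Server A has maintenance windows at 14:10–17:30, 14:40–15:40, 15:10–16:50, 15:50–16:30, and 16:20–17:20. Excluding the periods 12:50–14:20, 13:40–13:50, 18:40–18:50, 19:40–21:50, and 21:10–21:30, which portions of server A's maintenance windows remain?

A, merged: 14:10–17:30.
B, merged: 12:50–14:20, 18:40–18:50, 19:40–21:50.
14:10–17:30 with B removed leaves 14:20–17:30.

14:20–17:30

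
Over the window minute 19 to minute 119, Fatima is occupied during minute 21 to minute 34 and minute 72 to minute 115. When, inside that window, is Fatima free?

The merged coverage is minute 21 to minute 34, minute 72 to minute 115.
Complement within minute 19 to minute 119: minute 19 to minute 21, minute 34 to minute 72, minute 115 to minute 119.

minute 19 to minute 21, minute 34 to minute 72, minute 115 to minute 119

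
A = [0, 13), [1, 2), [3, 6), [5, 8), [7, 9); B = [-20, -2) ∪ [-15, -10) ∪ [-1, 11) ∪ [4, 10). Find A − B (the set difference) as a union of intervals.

[11, 13)

Merge the first list: [0, 13).
Merge the second list: [-20, -2), [-1, 11).
[0, 13) minus B → [11, 13).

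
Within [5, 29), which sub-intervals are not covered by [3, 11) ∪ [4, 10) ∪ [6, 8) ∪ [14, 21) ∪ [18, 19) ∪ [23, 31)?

[11, 14) ∪ [21, 23)

After merging, the occupied span is [3, 11), [14, 21), [23, 31).
Uncovered inside [5, 29): [11, 14), [21, 23).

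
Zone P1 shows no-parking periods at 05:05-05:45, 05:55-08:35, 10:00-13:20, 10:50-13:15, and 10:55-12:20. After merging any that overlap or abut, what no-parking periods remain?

05:05–05:45, 05:55–08:35, 10:00–13:20

05:55–08:35 is disjoint → start new block.
10:00–13:20 is disjoint → start new block.
10:50–13:15 overlaps/touches 10:00–13:20 → extend to 10:00–13:20.
10:55–12:20 overlaps/touches 10:00–13:20 → extend to 10:00–13:20.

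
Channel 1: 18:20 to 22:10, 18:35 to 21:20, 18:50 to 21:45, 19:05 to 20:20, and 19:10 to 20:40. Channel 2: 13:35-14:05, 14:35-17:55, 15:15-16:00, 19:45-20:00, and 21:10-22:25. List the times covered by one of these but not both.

13:35–14:05, 14:35–17:55, 18:20–19:45, 20:00–21:10, 22:10–22:25

First set merges to 18:20–22:10.
Second set merges to 13:35–14:05, 14:35–17:55, 19:45–20:00, 21:10–22:25.
A but not B: 18:20–19:45, 20:00–21:10.
B but not A: 13:35–14:05, 14:35–17:55, 22:10–22:25.
Combining gives A △ B.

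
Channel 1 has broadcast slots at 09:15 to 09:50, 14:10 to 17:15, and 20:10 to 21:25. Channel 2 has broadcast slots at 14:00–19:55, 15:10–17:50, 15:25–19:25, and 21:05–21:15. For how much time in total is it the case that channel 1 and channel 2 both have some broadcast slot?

B, merged: 14:00–19:55, 21:05–21:15.
A ∩ B = 14:10–17:15, 21:05–21:15.
Total: 3 h 5 min + 10 min = 3 h 15 min.

3 h 15 min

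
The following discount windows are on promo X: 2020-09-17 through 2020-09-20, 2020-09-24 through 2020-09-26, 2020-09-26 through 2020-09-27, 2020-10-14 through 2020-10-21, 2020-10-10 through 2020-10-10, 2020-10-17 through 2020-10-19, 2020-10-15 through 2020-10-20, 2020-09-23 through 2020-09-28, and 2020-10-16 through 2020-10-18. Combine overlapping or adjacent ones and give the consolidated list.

Sort by start: 2020-09-17 through 2020-09-20, 2020-09-23 through 2020-09-28, 2020-09-24 through 2020-09-26, 2020-09-26 through 2020-09-27, 2020-10-10 through 2020-10-10, 2020-10-14 through 2020-10-21, 2020-10-15 through 2020-10-20, 2020-10-16 through 2020-10-18, 2020-10-17 through 2020-10-19.
2020-09-23 through 2020-09-28 is disjoint → start new block.
2020-09-24 through 2020-09-26 overlaps/touches 2020-09-23 through 2020-09-28 → extend to 2020-09-23 through 2020-09-28.
2020-09-26 through 2020-09-27 overlaps/touches 2020-09-23 through 2020-09-28 → extend to 2020-09-23 through 2020-09-28.
2020-10-10 through 2020-10-10 is disjoint → start new block.
2020-10-14 through 2020-10-21 is disjoint → start new block.
2020-10-15 through 2020-10-20 overlaps/touches 2020-10-14 through 2020-10-21 → extend to 2020-10-14 through 2020-10-21.
2020-10-16 through 2020-10-18 overlaps/touches 2020-10-14 through 2020-10-21 → extend to 2020-10-14 through 2020-10-21.
2020-10-17 through 2020-10-19 overlaps/touches 2020-10-14 through 2020-10-21 → extend to 2020-10-14 through 2020-10-21.

2020-09-17 through 2020-09-20, 2020-09-23 through 2020-09-28, 2020-10-10 through 2020-10-10, 2020-10-14 through 2020-10-21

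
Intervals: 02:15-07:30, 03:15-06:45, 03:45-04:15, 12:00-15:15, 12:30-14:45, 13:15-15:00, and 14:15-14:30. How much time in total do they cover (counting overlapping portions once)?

8 h 30 min

Merged: 02:15–07:30, 12:00–15:15.
Lengths: 5 h 15 min + 3 h 15 min = 8 h 30 min.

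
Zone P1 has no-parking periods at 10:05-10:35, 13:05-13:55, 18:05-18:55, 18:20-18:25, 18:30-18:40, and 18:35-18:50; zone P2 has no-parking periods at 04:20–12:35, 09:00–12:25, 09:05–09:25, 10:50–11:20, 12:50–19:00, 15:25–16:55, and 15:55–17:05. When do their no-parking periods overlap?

10:05–10:35, 13:05–13:55, 18:05–18:55

Merge the first list: 10:05–10:35, 13:05–13:55, 18:05–18:55.
Merge the second list: 04:20–12:35, 12:50–19:00.
10:05–10:35 meets the second set on 10:05–10:35.
13:05–13:55 meets the second set on 13:05–13:55.
18:05–18:55 meets the second set on 18:05–18:55.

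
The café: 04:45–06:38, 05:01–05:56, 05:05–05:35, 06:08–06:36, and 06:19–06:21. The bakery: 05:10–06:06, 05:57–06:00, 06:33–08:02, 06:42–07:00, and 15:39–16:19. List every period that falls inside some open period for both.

Merge the first list: 04:45-06:38.
Merge the second list: 05:10-06:06, 06:33-08:02, 15:39-16:19.
04:45-06:38 meets the second set on 05:10-06:06, 06:33-06:38.

05:10-06:06, 06:33-06:38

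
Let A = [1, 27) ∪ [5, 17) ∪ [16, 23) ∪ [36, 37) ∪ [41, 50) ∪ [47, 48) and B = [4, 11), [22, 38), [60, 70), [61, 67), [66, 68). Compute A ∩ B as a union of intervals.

[4, 11) ∪ [22, 27) ∪ [36, 37)

First set merges to [1, 27), [36, 37), [41, 50).
Second set merges to [4, 11), [22, 38), [60, 70).
[1, 27) overlaps B on [4, 11), [22, 27).
[36, 37) overlaps B on [36, 37).
[41, 50) falls entirely outside B.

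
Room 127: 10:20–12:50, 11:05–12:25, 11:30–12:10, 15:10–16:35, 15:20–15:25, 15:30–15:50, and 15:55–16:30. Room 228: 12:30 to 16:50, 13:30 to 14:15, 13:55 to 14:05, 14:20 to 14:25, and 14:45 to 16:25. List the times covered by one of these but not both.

10:20–12:30, 12:50–15:10, 16:35–16:50

First set merges to 10:20–12:50, 15:10–16:35.
Second set merges to 12:30–16:50.
Only in the first: 10:20–12:30.
Only in the second: 12:50–15:10, 16:35–16:50.
Together these are the periods covered by exactly one.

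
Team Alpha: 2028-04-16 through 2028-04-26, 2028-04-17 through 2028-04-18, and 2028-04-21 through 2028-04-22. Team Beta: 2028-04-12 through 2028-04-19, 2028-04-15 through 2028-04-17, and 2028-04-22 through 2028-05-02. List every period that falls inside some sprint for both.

A, merged: 2028-04-16 through 2028-04-26.
B, merged: 2028-04-12 through 2028-04-19, 2028-04-22 through 2028-05-02.
2028-04-16 through 2028-04-26 overlaps B on 2028-04-16 through 2028-04-19, 2028-04-22 through 2028-04-26.

2028-04-16 through 2028-04-19, 2028-04-22 through 2028-04-26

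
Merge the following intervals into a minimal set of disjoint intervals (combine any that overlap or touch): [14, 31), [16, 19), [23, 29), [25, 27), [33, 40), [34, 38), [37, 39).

[14, 31) ∪ [33, 40)

[16, 19) overlaps/touches [14, 31) → extend to [14, 31).
[23, 29) overlaps/touches [14, 31) → extend to [14, 31).
[25, 27) overlaps/touches [14, 31) → extend to [14, 31).
[33, 40) is disjoint → start new block.
[34, 38) overlaps/touches [33, 40) → extend to [33, 40).
[37, 39) overlaps/touches [33, 40) → extend to [33, 40).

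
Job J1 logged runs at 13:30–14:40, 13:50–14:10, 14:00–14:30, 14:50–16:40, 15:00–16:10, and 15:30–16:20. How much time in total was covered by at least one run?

Merged: 13:30-14:40, 14:50-16:40.
Lengths: 1 h 10 min + 1 h 50 min = 3 h.

3 h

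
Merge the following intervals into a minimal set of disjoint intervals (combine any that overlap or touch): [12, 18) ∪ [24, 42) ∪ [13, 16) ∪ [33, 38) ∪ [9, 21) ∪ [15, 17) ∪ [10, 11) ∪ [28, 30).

Sort by start: [9, 21), [10, 11), [12, 18), [13, 16), [15, 17), [24, 42), [28, 30), [33, 38).
[10, 11) overlaps/touches [9, 21) → extend to [9, 21).
[12, 18) overlaps/touches [9, 21) → extend to [9, 21).
[13, 16) overlaps/touches [9, 21) → extend to [9, 21).
[15, 17) overlaps/touches [9, 21) → extend to [9, 21).
[24, 42) is disjoint → start new block.
[28, 30) overlaps/touches [24, 42) → extend to [24, 42).
[33, 38) overlaps/touches [24, 42) → extend to [24, 42).

[9, 21) ∪ [24, 42)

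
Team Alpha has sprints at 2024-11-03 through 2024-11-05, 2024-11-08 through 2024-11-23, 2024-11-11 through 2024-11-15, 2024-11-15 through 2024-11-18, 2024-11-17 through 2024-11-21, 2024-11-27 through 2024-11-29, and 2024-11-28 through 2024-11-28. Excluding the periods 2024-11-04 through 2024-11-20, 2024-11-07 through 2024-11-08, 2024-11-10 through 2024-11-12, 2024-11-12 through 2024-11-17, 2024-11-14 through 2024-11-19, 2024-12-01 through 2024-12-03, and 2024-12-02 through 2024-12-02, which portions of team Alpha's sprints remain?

2024-11-03 through 2024-11-03, 2024-11-21 through 2024-11-23, 2024-11-27 through 2024-11-29

A, merged: 2024-11-03 through 2024-11-05, 2024-11-08 through 2024-11-23, 2024-11-27 through 2024-11-29.
B, merged: 2024-11-04 through 2024-11-20, 2024-12-01 through 2024-12-03.
2024-11-03 through 2024-11-05 minus B → 2024-11-03 through 2024-11-03.
2024-11-08 through 2024-11-23 minus B → 2024-11-21 through 2024-11-23.
2024-11-27 through 2024-11-29: no B overlap → unchanged.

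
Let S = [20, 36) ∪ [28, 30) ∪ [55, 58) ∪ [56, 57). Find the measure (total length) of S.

Merged: [20, 36), [55, 58).
Lengths: 16 + 3 = 19.

19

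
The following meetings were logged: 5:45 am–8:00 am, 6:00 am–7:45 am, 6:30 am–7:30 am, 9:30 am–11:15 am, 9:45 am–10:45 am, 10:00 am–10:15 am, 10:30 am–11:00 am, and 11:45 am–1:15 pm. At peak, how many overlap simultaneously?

3

At 6:30 am, 3 of the intervals are simultaneously active.
No point has more.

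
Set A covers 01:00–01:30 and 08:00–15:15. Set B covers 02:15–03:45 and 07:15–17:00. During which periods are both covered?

01:00–01:30: no overlap with the second set.
08:00–15:15 meets the second set on 08:00–15:15.

08:00–15:15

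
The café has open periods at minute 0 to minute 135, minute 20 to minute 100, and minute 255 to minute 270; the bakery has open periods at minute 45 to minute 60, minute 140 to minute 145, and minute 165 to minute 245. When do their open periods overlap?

minute 45 to minute 60

First set merges to minute 0 to minute 135, minute 255 to minute 270.
minute 0 to minute 135 meets the second set on minute 45 to minute 60.
minute 255 to minute 270: no overlap with the second set.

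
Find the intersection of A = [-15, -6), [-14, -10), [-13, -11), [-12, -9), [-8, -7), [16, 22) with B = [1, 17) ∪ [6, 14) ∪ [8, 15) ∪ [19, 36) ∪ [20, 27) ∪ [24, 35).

Merge the first list: [-15, -6), [16, 22).
Merge the second list: [1, 17), [19, 36).
[-15, -6) falls entirely outside B.
[16, 22) overlaps B on [16, 17), [19, 22).

[16, 17) ∪ [19, 22)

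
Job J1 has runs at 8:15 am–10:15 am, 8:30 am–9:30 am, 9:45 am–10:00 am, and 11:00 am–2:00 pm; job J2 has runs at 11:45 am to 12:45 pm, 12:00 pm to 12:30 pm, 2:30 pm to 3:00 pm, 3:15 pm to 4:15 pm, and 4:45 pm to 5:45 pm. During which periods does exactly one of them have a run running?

8:15 am-10:15 am, 11:00 am-11:45 am, 12:45 pm-2:00 pm, 2:30 pm-3:00 pm, 3:15 pm-4:15 pm, 4:45 pm-5:45 pm

A, merged: 8:15 am-10:15 am, 11:00 am-2:00 pm.
B, merged: 11:45 am-12:45 pm, 2:30 pm-3:00 pm, 3:15 pm-4:15 pm, 4:45 pm-5:45 pm.
Only in the first: 8:15 am-10:15 am, 11:00 am-11:45 am, 12:45 pm-2:00 pm.
Only in the second: 2:30 pm-3:00 pm, 3:15 pm-4:15 pm, 4:45 pm-5:45 pm.
Together these are the periods covered by exactly one.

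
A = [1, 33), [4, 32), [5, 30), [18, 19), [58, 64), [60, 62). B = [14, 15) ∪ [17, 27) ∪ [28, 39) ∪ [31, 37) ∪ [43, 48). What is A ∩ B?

[14, 15) ∪ [17, 27) ∪ [28, 33)

First set merges to [1, 33), [58, 64).
Second set merges to [14, 15), [17, 27), [28, 39), [43, 48).
[1, 33) ∩ B → [14, 15), [17, 27), [28, 33).
[58, 64) meets no B interval.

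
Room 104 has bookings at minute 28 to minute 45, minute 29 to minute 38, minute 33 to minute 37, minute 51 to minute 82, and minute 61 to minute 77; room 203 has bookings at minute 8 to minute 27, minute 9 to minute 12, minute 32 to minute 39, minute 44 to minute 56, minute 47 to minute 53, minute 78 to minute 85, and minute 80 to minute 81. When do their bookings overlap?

A, merged: minute 28 to minute 45, minute 51 to minute 82.
B, merged: minute 8 to minute 27, minute 32 to minute 39, minute 44 to minute 56, minute 78 to minute 85.
minute 28 to minute 45 overlaps B on minute 32 to minute 39, minute 44 to minute 45.
minute 51 to minute 82 overlaps B on minute 51 to minute 56, minute 78 to minute 82.

minute 32 to minute 39, minute 44 to minute 45, minute 51 to minute 56, minute 78 to minute 82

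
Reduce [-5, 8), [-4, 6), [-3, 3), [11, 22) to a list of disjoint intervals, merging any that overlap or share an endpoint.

[-5, 8) ∪ [11, 22)

[-4, 6) overlaps/touches [-5, 8) → extend to [-5, 8).
[-3, 3) overlaps/touches [-5, 8) → extend to [-5, 8).
[11, 22) is disjoint → start new block.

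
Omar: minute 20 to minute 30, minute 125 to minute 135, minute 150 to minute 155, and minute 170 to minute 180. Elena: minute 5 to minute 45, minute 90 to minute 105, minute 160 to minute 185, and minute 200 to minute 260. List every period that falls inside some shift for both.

minute 20 to minute 30, minute 170 to minute 180

minute 20 to minute 30 ∩ B → minute 20 to minute 30.
minute 125 to minute 135 meets no B interval.
minute 150 to minute 155 meets no B interval.
minute 170 to minute 180 ∩ B → minute 170 to minute 180.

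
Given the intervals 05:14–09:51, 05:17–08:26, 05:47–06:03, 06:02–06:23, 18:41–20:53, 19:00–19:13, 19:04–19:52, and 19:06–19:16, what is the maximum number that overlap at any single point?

4

At 06:02, 4 of the intervals are simultaneously active.
No point has more.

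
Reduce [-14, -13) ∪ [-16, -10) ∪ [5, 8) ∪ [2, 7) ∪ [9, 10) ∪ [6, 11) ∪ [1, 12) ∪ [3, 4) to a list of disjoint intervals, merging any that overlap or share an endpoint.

[-16, -10) ∪ [1, 12)

Sort by start: [-16, -10), [-14, -13), [1, 12), [2, 7), [3, 4), [5, 8), [6, 11), [9, 10).
[-14, -13) overlaps/touches [-16, -10) → extend to [-16, -10).
[1, 12) is disjoint → start new block.
[2, 7) overlaps/touches [1, 12) → extend to [1, 12).
[3, 4) overlaps/touches [1, 12) → extend to [1, 12).
[5, 8) overlaps/touches [1, 12) → extend to [1, 12).
[6, 11) overlaps/touches [1, 12) → extend to [1, 12).
[9, 10) overlaps/touches [1, 12) → extend to [1, 12).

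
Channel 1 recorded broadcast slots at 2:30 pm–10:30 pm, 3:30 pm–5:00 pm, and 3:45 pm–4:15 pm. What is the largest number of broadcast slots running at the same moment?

3

Walk the sorted start/end points keeping a running depth.
The depth first hits 3 at 3:45 pm.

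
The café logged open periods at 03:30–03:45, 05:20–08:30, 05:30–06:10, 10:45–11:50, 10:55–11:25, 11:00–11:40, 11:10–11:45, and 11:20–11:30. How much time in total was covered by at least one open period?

Merged: 03:30-03:45, 05:20-08:30, 10:45-11:50.
Lengths: 15 min + 3 h 10 min + 1 h 5 min = 4 h 30 min.

4 h 30 min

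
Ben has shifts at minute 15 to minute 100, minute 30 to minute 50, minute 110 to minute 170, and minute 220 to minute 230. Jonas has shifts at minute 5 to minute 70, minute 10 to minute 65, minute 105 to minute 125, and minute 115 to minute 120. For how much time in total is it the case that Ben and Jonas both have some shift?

70 minutes

A, merged: minute 15 to minute 100, minute 110 to minute 170, minute 220 to minute 230.
B, merged: minute 5 to minute 70, minute 105 to minute 125.
A ∩ B = minute 15 to minute 70, minute 110 to minute 125.
Total: 55 minutes + 15 minutes = 70 minutes.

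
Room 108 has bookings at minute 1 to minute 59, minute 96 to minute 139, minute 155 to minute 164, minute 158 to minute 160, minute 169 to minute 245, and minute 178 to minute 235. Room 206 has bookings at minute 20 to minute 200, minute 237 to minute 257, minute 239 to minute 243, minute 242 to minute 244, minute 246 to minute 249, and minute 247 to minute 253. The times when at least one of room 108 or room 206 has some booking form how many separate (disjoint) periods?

1

A, merged: minute 1 to minute 59, minute 96 to minute 139, minute 155 to minute 164, minute 169 to minute 245.
B, merged: minute 20 to minute 200, minute 237 to minute 257.
A ∪ B = minute 1 to minute 257.
That is 1 disjoint piece.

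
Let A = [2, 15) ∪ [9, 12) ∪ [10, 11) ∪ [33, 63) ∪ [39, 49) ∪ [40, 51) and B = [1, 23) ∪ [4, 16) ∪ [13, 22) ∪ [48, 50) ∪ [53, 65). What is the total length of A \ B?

A, merged: [2, 15), [33, 63).
B, merged: [1, 23), [48, 50), [53, 65).
A \ B = [33, 48), [50, 53).
Total: 15 + 3 = 18.

18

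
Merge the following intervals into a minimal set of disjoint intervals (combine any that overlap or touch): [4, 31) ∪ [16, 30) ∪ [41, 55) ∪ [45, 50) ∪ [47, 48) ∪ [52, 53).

[4, 31) ∪ [41, 55)

[16, 30) overlaps/touches [4, 31) → extend to [4, 31).
[41, 55) is disjoint → start new block.
[45, 50) overlaps/touches [41, 55) → extend to [41, 55).
[47, 48) overlaps/touches [41, 55) → extend to [41, 55).
[52, 53) overlaps/touches [41, 55) → extend to [41, 55).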